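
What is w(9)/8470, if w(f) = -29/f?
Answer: -29/76230 ≈ -0.00038043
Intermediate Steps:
w(9)/8470 = -29/9/8470 = -29*1/9*(1/8470) = -29/9*1/8470 = -29/76230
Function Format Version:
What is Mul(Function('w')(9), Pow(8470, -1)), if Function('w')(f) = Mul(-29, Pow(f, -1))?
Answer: Rational(-29, 76230) ≈ -0.00038043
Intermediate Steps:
Mul(Function('w')(9), Pow(8470, -1)) = Mul(Mul(-29, Pow(9, -1)), Pow(8470, -1)) = Mul(Mul(-29, Rational(1, 9)), Rational(1, 8470)) = Mul(Rational(-29, 9), Rational(1, 8470)) = Rational(-29, 76230)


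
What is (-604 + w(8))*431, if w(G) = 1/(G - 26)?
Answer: -4686263/18 ≈ -2.6035e+5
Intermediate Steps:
w(G) = 1/(-26 + G)
(-604 + w(8))*431 = (-604 + 1/(-26 + 8))*431 = (-604 + 1/(-18))*431 = (-604 - 1/18)*431 = -10873/18*431 = -4686263/18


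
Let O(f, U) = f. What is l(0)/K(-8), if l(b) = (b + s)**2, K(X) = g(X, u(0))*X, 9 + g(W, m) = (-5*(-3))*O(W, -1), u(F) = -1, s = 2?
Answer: 1/258 ≈ 0.0038760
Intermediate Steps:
g(W, m) = -9 + 15*W (g(W, m) = -9 + (-5*(-3))*W = -9 + 15*W)
K(X) = X*(-9 + 15*X) (K(X) = (-9 + 15*X)*X = X*(-9 + 15*X))
l(b) = (2 + b)**2 (l(b) = (b + 2)**2 = (2 + b)**2)
l(0)/K(-8) = (2 + 0)**2/((3*(-8)*(-3 + 5*(-8)))) = 2**2/((3*(-8)*(-3 - 40))) = 4/((3*(-8)*(-43))) = 4/1032 = 4*(1/1032) = 1/258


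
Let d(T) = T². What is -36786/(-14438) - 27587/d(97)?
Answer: -26090816/67923571 ≈ -0.38412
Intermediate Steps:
-36786/(-14438) - 27587/d(97) = -36786/(-14438) - 27587/(97²) = -36786*(-1/14438) - 27587/9409 = 18393/7219 - 27587*1/9409 = 18393/7219 - 27587/9409 = -26090816/67923571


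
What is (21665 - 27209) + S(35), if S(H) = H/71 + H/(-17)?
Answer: -6693498/1207 ≈ -5545.6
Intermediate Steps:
S(H) = -54*H/1207 (S(H) = H*(1/71) + H*(-1/17) = H/71 - H/17 = -54*H/1207)
(21665 - 27209) + S(35) = (21665 - 27209) - 54/1207*35 = -5544 - 1890/1207 = -6693498/1207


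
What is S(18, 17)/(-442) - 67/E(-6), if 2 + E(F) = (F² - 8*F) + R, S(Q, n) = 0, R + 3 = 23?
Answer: -67/102 ≈ -0.65686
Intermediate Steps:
R = 20 (R = -3 + 23 = 20)
E(F) = 18 + F² - 8*F (E(F) = -2 + ((F² - 8*F) + 20) = -2 + (20 + F² - 8*F) = 18 + F² - 8*F)
S(18, 17)/(-442) - 67/E(-6) = 0/(-442) - 67/(18 + (-6)² - 8*(-6)) = 0*(-1/442) - 67/(18 + 36 + 48) = 0 - 67/102 = -67/102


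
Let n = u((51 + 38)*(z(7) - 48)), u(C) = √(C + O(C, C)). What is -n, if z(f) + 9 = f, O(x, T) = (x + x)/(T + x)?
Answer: -I*√4449 ≈ -66.701*I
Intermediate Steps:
O(x, T) = 2*x/(T + x) (O(x, T) = (2*x)/(T + x) = 2*x/(T + x))
z(f) = -9 + f
u(C) = √(1 + C) (u(C) = √(C + 2*C/(C + C)) = √(C + 2*C/((2*C))) = √(C + 2*C*(1/(2*C))) = √(C + 1) = √(1 + C))
n = I*√4449 (n = √(1 + (51 + 38)*((-9 + 7) - 48)) = √(1 + 89*(-2 - 48)) = √(1 + 89*(-50)) = √(1 - 4450) = √(-4449) = I*√4449 ≈ 66.701*I)
-n = -I*√4449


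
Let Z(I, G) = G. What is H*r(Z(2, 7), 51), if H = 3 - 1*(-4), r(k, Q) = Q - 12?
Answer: 273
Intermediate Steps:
r(k, Q) = -12 + Q
H = 7 (H = 3 + 4 = 7)
H*r(Z(2, 7), 51) = 7*(-12 + 51) = 7*39 = 273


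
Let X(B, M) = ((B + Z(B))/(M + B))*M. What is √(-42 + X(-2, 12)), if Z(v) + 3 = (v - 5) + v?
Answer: 7*I*√30/5 ≈ 7.6681*I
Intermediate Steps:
Z(v) = -8 + 2*v (Z(v) = -3 + ((v - 5) + v) = -3 + ((-5 + v) + v) = -3 + (-5 + 2*v) = -8 + 2*v)
X(B, M) = M*(-8 + 3*B)/(B + M) (X(B, M) = ((B + (-8 + 2*B))/(M + B))*M = ((-8 + 3*B)/(B + M))*M = M*(-8 + 3*B)/(B + M))
√(-42 + X(-2, 12)) = √(-42 + 12*(-8 + 3*(-2))/(-2 + 12)) = √(-42 + 12*(-8 - 6)/10) = √(-42 + 12*(⅒)*(-14)) = √(-42 - 84/5) = √(-294/5) = 7*I*√30/5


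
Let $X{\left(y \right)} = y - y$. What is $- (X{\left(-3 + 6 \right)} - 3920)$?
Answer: $3920$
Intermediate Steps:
$X{\left(y \right)} = 0$
$- (X{\left(-3 + 6 \right)} - 3920) = - (0 - 3920) = \left(-1\right) \left(-3920\right) = 3920$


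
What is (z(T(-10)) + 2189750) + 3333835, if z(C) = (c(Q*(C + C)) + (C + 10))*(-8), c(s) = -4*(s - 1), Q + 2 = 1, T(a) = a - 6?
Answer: 5524625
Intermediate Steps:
T(a) = -6 + a
Q = -1 (Q = -2 + 1 = -1)
c(s) = 4 - 4*s (c(s) = -4*(-1 + s) = 4 - 4*s)
z(C) = -112 - 72*C (z(C) = ((4 - (-4)*(C + C)) + (C + 10))*(-8) = ((4 - (-4)*2*C) + (10 + C))*(-8) = ((4 - (-8)*C) + (10 + C))*(-8) = ((4 + 8*C) + (10 + C))*(-8) = (14 + 9*C)*(-8) = -112 - 72*C)
(z(T(-10)) + 2189750) + 3333835 = ((-112 - 72*(-6 - 10)) + 2189750) + 3333835 = ((-112 - 72*(-16)) + 2189750) + 3333835 = ((-112 + 1152) + 2189750) + 3333835 = (1040 + 2189750) + 3333835 = 2190790 + 3333835 = 5524625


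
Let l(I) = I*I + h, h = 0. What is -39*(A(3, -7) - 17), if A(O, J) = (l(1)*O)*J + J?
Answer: 1755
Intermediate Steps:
l(I) = I² (l(I) = I*I + 0 = I² + 0 = I²)
A(O, J) = J + J*O (A(O, J) = (1²*O)*J + J = (1*O)*J + J = O*J + J = J*O + J = J + J*O)
-39*(A(3, -7) - 17) = -39*(-7*(1 + 3) - 17) = -39*(-7*4 - 17) = -39*(-28 - 17) = -39*(-45) = 1755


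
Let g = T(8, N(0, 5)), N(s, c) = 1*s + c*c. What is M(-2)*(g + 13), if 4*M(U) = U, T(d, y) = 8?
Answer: -21/2 ≈ -10.500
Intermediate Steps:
N(s, c) = s + c²
g = 8
M(U) = U/4
M(-2)*(g + 13) = ((¼)*(-2))*(8 + 13) = -½*21 = -21/2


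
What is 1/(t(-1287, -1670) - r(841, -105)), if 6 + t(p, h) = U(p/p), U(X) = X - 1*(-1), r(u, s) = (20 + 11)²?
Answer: -1/965 ≈ -0.0010363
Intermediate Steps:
r(u, s) = 961 (r(u, s) = 31² = 961)
U(X) = 1 + X (U(X) = X + 1 = 1 + X)
t(p, h) = -4 (t(p, h) = -6 + (1 + p/p) = -6 + (1 + 1) = -6 + 2 = -4)
1/(t(-1287, -1670) - r(841, -105)) = 1/(-4 - 1*961) = 1/(-4 - 961) = 1/(-965) = -1/965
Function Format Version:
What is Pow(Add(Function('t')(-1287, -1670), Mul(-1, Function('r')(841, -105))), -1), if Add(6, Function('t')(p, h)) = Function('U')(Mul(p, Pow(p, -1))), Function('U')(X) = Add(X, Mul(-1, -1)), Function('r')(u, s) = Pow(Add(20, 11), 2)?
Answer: Rational(-1, 965) ≈ -0.0010363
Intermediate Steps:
Function('r')(u, s) = 961 (Function('r')(u, s) = Pow(31, 2) = 961)
Function('U')(X) = Add(1, X) (Function('U')(X) = Add(X, 1) = Add(1, X))
Function('t')(p, h) = -4 (Function('t')(p, h) = Add(-6, Add(1, Mul(p, Pow(p, -1)))) = Add(-6, Add(1, 1)) = Add(-6, 2) = -4)
Pow(Add(Function('t')(-1287, -1670), Mul(-1, Function('r')(841, -105))), -1) = Pow(Add(-4, Mul(-1, 961)), -1) = Pow(Add(-4, -961), -1) = Pow(-965, -1) = Rational(-1, 965)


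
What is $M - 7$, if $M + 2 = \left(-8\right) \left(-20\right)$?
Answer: $151$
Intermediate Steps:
$M = 158$ ($M = -2 - -160 = -2 + 160 = 158$)
$M - 7 = 158 - 7 = 151$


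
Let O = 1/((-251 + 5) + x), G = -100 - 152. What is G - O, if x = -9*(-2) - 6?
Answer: -58967/234 ≈ -252.00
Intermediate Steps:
G = -252
x = 12 (x = 18 - 6 = 12)
O = -1/234 (O = 1/((-251 + 5) + 12) = 1/(-246 + 12) = 1/(-234) = -1/234 ≈ -0.0042735)
G - O = -252 - 1*(-1/234) = -252 + 1/234 = -58967/234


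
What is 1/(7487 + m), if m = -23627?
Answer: -1/16140 ≈ -6.1958e-5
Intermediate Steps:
1/(7487 + m) = 1/(7487 - 23627) = 1/(-16140) = -1/16140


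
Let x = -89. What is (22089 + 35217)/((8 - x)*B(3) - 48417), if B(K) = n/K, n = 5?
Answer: -85959/72383 ≈ -1.1876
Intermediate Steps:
B(K) = 5/K
(22089 + 35217)/((8 - x)*B(3) - 48417) = (22089 + 35217)/((8 - 1*(-89))*(5/3) - 48417) = 57306/((8 + 89)*(5*(⅓)) - 48417) = 57306/(97*(5/3) - 48417) = 57306/(485/3 - 48417) = 57306/(-144766/3) = 57306*(-3/144766) = -85959/72383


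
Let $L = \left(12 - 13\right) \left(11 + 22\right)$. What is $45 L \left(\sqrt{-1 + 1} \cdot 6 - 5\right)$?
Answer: $7425$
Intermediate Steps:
$L = -33$ ($L = \left(-1\right) 33 = -33$)
$45 L \left(\sqrt{-1 + 1} \cdot 6 - 5\right) = 45 \left(-33\right) \left(\sqrt{-1 + 1} \cdot 6 - 5\right) = - 1485 \left(\sqrt{0} \cdot 6 - 5\right) = - 1485 \left(0 \cdot 6 - 5\right) = - 1485 \left(0 - 5\right) = \left(-1485\right) \left(-5\right) = 7425$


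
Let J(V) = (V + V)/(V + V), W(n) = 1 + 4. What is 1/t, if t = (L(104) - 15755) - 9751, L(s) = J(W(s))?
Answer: -1/25505 ≈ -3.9208e-5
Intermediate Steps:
W(n) = 5
J(V) = 1 (J(V) = (2*V)/((2*V)) = (2*V)*(1/(2*V)) = 1)
L(s) = 1
t = -25505 (t = (1 - 15755) - 9751 = -15754 - 9751 = -25505)
1/t = 1/(-25505) = -1/25505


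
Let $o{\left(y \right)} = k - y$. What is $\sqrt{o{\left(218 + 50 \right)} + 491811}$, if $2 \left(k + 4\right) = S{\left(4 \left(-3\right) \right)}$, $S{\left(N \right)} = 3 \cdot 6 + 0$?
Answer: $2 \sqrt{122887} \approx 701.1$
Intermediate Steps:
$S{\left(N \right)} = 18$ ($S{\left(N \right)} = 18 + 0 = 18$)
$k = 5$ ($k = -4 + \frac{1}{2} \cdot 18 = -4 + 9 = 5$)
$o{\left(y \right)} = 5 - y$
$\sqrt{o{\left(218 + 50 \right)} + 491811} = \sqrt{\left(5 - \left(218 + 50\right)\right) + 491811} = \sqrt{\left(5 - 268\right) + 491811} = \sqrt{-263 + 491811} = \sqrt{491548} = 2 \sqrt{122887}$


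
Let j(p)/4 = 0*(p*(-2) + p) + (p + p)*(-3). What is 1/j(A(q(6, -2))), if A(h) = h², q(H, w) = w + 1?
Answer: -1/24 ≈ -0.041667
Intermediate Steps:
q(H, w) = 1 + w
j(p) = -24*p (j(p) = 4*(0*(p*(-2) + p) + (p + p)*(-3)) = 4*(0*(-2*p + p) + (2*p)*(-3)) = 4*(0*(-p) - 6*p) = 4*(0 - 6*p) = 4*(-6*p) = -24*p)
1/j(A(q(6, -2))) = 1/(-24*(1 - 2)²) = 1/(-24*(-1)²) = 1/(-24*1) = 1/(-24) = -1/24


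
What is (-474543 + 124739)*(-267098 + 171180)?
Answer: 33552500072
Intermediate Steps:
(-474543 + 124739)*(-267098 + 171180) = -349804*(-95918) = 33552500072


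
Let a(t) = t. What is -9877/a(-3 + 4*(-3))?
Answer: 9877/15 ≈ 658.47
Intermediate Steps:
-9877/a(-3 + 4*(-3)) = -9877/(-3 + 4*(-3)) = -9877/(-3 - 12) = -9877/(-15) = -9877*(-1/15) = 9877/15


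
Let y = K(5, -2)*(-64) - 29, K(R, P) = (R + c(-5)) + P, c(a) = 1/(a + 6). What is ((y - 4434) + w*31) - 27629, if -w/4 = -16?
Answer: -30364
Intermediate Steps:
c(a) = 1/(6 + a)
w = 64 (w = -4*(-16) = 64)
K(R, P) = 1 + P + R (K(R, P) = (R + 1/(6 - 5)) + P = (R + 1/1) + P = (R + 1) + P = (1 + R) + P = 1 + P + R)
y = -285 (y = (1 - 2 + 5)*(-64) - 29 = 4*(-64) - 29 = -256 - 29 = -285)
((y - 4434) + w*31) - 27629 = ((-285 - 4434) + 64*31) - 27629 = (-4719 + 1984) - 27629 = -2735 - 27629 = -30364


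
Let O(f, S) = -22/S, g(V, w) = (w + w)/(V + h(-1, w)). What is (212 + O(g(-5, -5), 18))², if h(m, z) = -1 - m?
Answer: 3598609/81 ≈ 44427.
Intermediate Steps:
g(V, w) = 2*w/V (g(V, w) = (w + w)/(V + (-1 - 1*(-1))) = (2*w)/(V + (-1 + 1)) = (2*w)/(V + 0) = (2*w)/V = 2*w/V)
(212 + O(g(-5, -5), 18))² = (212 - 22/18)² = (212 - 22*1/18)² = (212 - 11/9)² = (1897/9)² = 3598609/81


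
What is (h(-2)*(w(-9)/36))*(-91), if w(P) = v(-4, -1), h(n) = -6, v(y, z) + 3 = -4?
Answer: -637/6 ≈ -106.17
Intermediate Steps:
v(y, z) = -7 (v(y, z) = -3 - 4 = -7)
w(P) = -7
(h(-2)*(w(-9)/36))*(-91) = -(-42)/36*(-91) = -6*(-7/36)*(-91) = (7/6)*(-91) = -637/6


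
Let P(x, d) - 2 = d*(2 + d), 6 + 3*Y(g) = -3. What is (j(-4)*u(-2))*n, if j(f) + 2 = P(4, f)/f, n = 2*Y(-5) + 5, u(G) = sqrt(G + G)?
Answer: 9*I ≈ 9.0*I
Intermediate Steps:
Y(g) = -3 (Y(g) = -2 + (1/3)*(-3) = -2 - 1 = -3)
P(x, d) = 2 + d*(2 + d)
u(G) = sqrt(2)*sqrt(G) (u(G) = sqrt(2*G) = sqrt(2)*sqrt(G))
n = -1 (n = 2*(-3) + 5 = -6 + 5 = -1)
j(f) = -2 + (2 + f**2 + 2*f)/f
(j(-4)*u(-2))*n = ((-4 + 2/(-4))*(sqrt(2)*sqrt(-2)))*(-1) = ((-4 + 2*(-1/4))*(sqrt(2)*(I*sqrt(2))))*(-1) = ((-4 - 1/2)*(2*I))*(-1) = -9*I*(-1) = 9*I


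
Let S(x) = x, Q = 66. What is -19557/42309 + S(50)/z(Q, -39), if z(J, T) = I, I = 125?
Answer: -1463/23505 ≈ -0.062242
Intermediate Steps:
z(J, T) = 125
-19557/42309 + S(50)/z(Q, -39) = -19557/42309 + 50/125 = -19557*1/42309 + 50*(1/125) = -2173/4701 + ⅖ = -1463/23505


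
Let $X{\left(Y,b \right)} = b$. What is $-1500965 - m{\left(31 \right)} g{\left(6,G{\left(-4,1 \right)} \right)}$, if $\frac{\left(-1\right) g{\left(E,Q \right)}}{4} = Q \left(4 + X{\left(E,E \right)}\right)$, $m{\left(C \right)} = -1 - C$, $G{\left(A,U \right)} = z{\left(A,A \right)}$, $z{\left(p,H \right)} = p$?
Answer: $-1495845$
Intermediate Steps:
$G{\left(A,U \right)} = A$
$g{\left(E,Q \right)} = - 4 Q \left(4 + E\right)$
$-1500965 - m{\left(31 \right)} g{\left(6,G{\left(-4,1 \right)} \right)} = -1500965 - \left(-1 - 31\right) \left(\left(-4\right) \left(-4\right) \left(4 + 6\right)\right) = -1500965 - \left(-1 - 31\right) \left(\left(-4\right) \left(-4\right) 10\right) = -1500965 - \left(-32\right) 160 = -1500965 - -5120 = -1500965 + 5120 = -1495845$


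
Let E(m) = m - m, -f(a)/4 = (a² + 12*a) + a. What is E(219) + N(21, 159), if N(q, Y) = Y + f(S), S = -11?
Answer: 247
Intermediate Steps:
f(a) = -52*a - 4*a² (f(a) = -4*((a² + 12*a) + a) = -4*(a² + 13*a) = -52*a - 4*a²)
N(q, Y) = 88 + Y (N(q, Y) = Y - 4*(-11)*(13 - 11) = Y - 4*(-11)*2 = Y + 88 = 88 + Y)
E(m) = 0
E(219) + N(21, 159) = 0 + (88 + 159) = 0 + 247 = 247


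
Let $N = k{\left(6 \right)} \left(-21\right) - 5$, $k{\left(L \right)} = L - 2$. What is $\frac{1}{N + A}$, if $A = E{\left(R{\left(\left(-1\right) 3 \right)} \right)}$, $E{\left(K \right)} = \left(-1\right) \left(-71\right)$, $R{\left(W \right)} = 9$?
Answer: $- \frac{1}{18} \approx -0.055556$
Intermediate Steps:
$k{\left(L \right)} = -2 + L$ ($k{\left(L \right)} = L - 2 = -2 + L$)
$E{\left(K \right)} = 71$
$N = -89$ ($N = \left(-2 + 6\right) \left(-21\right) - 5 = 4 \left(-21\right) - 5 = -84 - 5 = -89$)
$A = 71$
$\frac{1}{N + A} = \frac{1}{-89 + 71} = \frac{1}{-18} = - \frac{1}{18}$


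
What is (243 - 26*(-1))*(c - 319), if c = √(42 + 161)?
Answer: -85811 + 269*√203 ≈ -81978.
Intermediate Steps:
c = √203 ≈ 14.248
(243 - 26*(-1))*(c - 319) = (243 - 26*(-1))*(√203 - 319) = (243 + 26)*(-319 + √203) = 269*(-319 + √203) = -85811 + 269*√203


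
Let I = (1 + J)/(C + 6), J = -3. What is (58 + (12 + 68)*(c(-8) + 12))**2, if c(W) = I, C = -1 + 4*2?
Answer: 170929476/169 ≈ 1.0114e+6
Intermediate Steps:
C = 7 (C = -1 + 8 = 7)
I = -2/13 (I = (1 - 3)/(7 + 6) = -2/13 ≈ -0.15385)
c(W) = -2/13
(58 + (12 + 68)*(c(-8) + 12))**2 = (58 + (12 + 68)*(-2/13 + 12))**2 = (58 + 80*(154/13))**2 = (58 + 12320/13)**2 = (13074/13)**2 = 170929476/169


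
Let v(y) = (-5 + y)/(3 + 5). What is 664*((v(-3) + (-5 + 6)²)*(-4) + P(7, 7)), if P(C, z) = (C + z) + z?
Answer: 13944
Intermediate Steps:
v(y) = -5/8 + y/8 (v(y) = (-5 + y)/8 = (-5 + y)*(⅛) = -5/8 + y/8)
P(C, z) = C + 2*z
664*((v(-3) + (-5 + 6)²)*(-4) + P(7, 7)) = 664*(((-5/8 + (⅛)*(-3)) + (-5 + 6)²)*(-4) + (7 + 2*7)) = 664*(((-5/8 - 3/8) + 1²)*(-4) + (7 + 14)) = 664*((-1 + 1)*(-4) + 21) = 664*(0*(-4) + 21) = 664*(0 + 21) = 664*21 = 13944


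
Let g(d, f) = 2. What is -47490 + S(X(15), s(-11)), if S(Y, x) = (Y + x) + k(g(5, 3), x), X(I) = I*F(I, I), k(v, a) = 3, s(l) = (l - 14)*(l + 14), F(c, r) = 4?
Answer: -47502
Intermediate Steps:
s(l) = (-14 + l)*(14 + l)
X(I) = 4*I (X(I) = I*4 = 4*I)
S(Y, x) = 3 + Y + x (S(Y, x) = (Y + x) + 3 = 3 + Y + x)
-47490 + S(X(15), s(-11)) = -47490 + (3 + 4*15 + (-196 + (-11)**2)) = -47490 + (3 + 60 + (-196 + 121)) = -47490 + (3 + 60 - 75) = -47490 - 12 = -47502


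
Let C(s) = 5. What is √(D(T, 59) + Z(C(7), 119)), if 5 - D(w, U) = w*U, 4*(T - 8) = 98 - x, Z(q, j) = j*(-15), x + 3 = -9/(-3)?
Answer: I*√14790/2 ≈ 60.807*I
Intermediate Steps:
x = 0 (x = -3 - 9/(-3) = -3 - 9*(-⅓) = -3 + 3 = 0)
Z(q, j) = -15*j
T = 65/2 (T = 8 + (98 - 1*0)/4 = 8 + (98 + 0)/4 = 8 + (¼)*98 = 8 + 49/2 = 65/2 ≈ 32.500)
D(w, U) = 5 - U*w (D(w, U) = 5 - w*U = 5 - U*w)
√(D(T, 59) + Z(C(7), 119)) = √((5 - 1*59*65/2) - 15*119) = √((5 - 3835/2) - 1785) = √(-3825/2 - 1785) = √(-7395/2) = I*√14790/2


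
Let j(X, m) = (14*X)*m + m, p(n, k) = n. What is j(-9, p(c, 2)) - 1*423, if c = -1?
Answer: -298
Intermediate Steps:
j(X, m) = m + 14*X*m (j(X, m) = 14*X*m + m = m + 14*X*m)
j(-9, p(c, 2)) - 1*423 = -(1 + 14*(-9)) - 1*423 = -(1 - 126) - 423 = -1*(-125) - 423 = 125 - 423 = -298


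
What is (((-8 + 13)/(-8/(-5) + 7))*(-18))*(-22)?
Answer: 9900/43 ≈ 230.23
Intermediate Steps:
(((-8 + 13)/(-8/(-5) + 7))*(-18))*(-22) = ((5/(-8*(-⅕) + 7))*(-18))*(-22) = ((5/(8/5 + 7))*(-18))*(-22) = ((5/(43/5))*(-18))*(-22) = ((5*(5/43))*(-18))*(-22) = ((25/43)*(-18))*(-22) = -450/43*(-22) = 9900/43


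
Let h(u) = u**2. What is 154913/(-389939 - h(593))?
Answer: -154913/741588 ≈ -0.20889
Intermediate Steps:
154913/(-389939 - h(593)) = 154913/(-389939 - 1*593**2) = 154913/(-389939 - 1*351649) = 154913/(-389939 - 351649) = 154913/(-741588) = 154913*(-1/741588) = -154913/741588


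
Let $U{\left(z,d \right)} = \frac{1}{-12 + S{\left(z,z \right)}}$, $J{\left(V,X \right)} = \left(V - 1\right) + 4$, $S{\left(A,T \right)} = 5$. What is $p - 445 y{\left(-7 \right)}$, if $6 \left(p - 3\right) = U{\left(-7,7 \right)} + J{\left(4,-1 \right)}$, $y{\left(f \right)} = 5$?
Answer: $- \frac{15546}{7} \approx -2220.9$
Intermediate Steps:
$J{\left(V,X \right)} = 3 + V$ ($J{\left(V,X \right)} = \left(-1 + V\right) + 4 = 3 + V$)
$U{\left(z,d \right)} = - \frac{1}{7}$ ($U{\left(z,d \right)} = \frac{1}{-12 + 5} = \frac{1}{-7} = - \frac{1}{7}$)
$p = \frac{29}{7}$ ($p = 3 + \frac{- \frac{1}{7} + \left(3 + 4\right)}{6} = 3 + \frac{- \frac{1}{7} + 7}{6} = 3 + \frac{1}{6} \cdot \frac{48}{7} = 3 + \frac{8}{7} = \frac{29}{7} \approx 4.1429$)
$p - 445 y{\left(-7 \right)} = \frac{29}{7} - 2225 = - \frac{15546}{7}$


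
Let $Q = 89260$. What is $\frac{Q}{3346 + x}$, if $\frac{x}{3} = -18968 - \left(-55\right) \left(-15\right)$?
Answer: $- \frac{89260}{56033} \approx -1.593$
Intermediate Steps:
$x = -59379$ ($x = 3 \left(-18968 - \left(-55\right) \left(-15\right)\right) = 3 \left(-18968 - 825\right) = 3 \left(-19793\right) = -59379$)
$\frac{Q}{3346 + x} = \frac{89260}{3346 - 59379} = \frac{89260}{-56033} = 89260 \left(- \frac{1}{56033}\right) = - \frac{89260}{56033}$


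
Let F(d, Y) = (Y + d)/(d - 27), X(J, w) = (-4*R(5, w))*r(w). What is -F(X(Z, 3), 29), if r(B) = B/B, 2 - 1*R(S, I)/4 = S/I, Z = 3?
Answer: 71/97 ≈ 0.73196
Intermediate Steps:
R(S, I) = 8 - 4*S/I
r(B) = 1
X(J, w) = -32 + 80/w (X(J, w) = -4*(8 - 4*5/w)*1 = -4*(8 - 20/w)*1 = (-32 + 80/w)*1 = -32 + 80/w)
F(d, Y) = (Y + d)/(-27 + d)
-F(X(Z, 3), 29) = -(29 + (-32 + 80/3))/(-27 + (-32 + 80/3)) = -(29 - 16/3)/(-27 - 16/3) = -71/((-97/3)*3) = -(-3)*71/(97*3) = -1*(-71/97) = 71/97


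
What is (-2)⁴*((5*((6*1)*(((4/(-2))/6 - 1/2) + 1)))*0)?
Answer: 0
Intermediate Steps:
(-2)⁴*((5*((6*1)*(((4/(-2))/6 - 1/2) + 1)))*0) = 16*((5*(6*(((4*(-½))*(⅙) - 1*½) + 1)))*0) = 16*((5*(6*((-2*⅙ - ½) + 1)))*0) = 16*((5*(6*((-⅓ - ½) + 1)))*0) = 16*((5*(6*(-⅚ + 1)))*0) = 16*((5*(6*(⅙)))*0) = 16*((5*1)*0) = 16*(5*0) = 16*0 = 0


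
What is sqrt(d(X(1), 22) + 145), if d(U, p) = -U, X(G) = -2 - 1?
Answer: 2*sqrt(37) ≈ 12.166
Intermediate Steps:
X(G) = -3
sqrt(d(X(1), 22) + 145) = sqrt(-1*(-3) + 145) = sqrt(3 + 145) = sqrt(148) = 2*sqrt(37)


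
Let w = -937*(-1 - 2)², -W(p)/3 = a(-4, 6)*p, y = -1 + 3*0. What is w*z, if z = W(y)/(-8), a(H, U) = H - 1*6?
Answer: -126495/4 ≈ -31624.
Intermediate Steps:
y = -1 (y = -1 + 0 = -1)
a(H, U) = -6 + H (a(H, U) = H - 6 = -6 + H)
W(p) = 30*p (W(p) = -3*(-6 - 4)*p = -(-30)*p = 30*p)
w = -8433 (w = -937*(-3)² = -937*9 = -8433)
z = 15/4 (z = (30*(-1))/(-8) = -30*(-⅛) = 15/4 ≈ 3.7500)
w*z = -8433*15/4 = -126495/4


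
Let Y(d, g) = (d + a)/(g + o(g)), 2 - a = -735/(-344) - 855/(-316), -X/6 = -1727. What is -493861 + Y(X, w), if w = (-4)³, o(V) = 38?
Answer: -349231850405/706576 ≈ -4.9426e+5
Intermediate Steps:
X = 10362 (X = -6*(-1727) = 10362)
a = -77243/27176 (a = 2 - (-735/(-344) - 855/(-316)) = 2 - (-735*(-1/344) - 855*(-1/316)) = 2 - (735/344 + 855/316) = 2 - 1*131595/27176 = 2 - 131595/27176 = -77243/27176 ≈ -2.8423)
w = -64
Y(d, g) = (-77243/27176 + d)/(38 + g) (Y(d, g) = (d - 77243/27176)/(g + 38) = (-77243/27176 + d)/(38 + g))
-493861 + Y(X, w) = -493861 + (-77243/27176 + 10362)/(38 - 64) = -493861 + (281520469/27176)/(-26) = -493861 - 1/26*281520469/27176 = -493861 - 281520469/706576 = -349231850405/706576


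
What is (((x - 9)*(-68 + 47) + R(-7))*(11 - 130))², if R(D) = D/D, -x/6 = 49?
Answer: 573527523856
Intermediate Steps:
x = -294 (x = -6*49 = -294)
R(D) = 1
(((x - 9)*(-68 + 47) + R(-7))*(11 - 130))² = (((-294 - 9)*(-68 + 47) + 1)*(11 - 130))² = ((-303*(-21) + 1)*(-119))² = ((6363 + 1)*(-119))² = (6364*(-119))² = (-757316)² = 573527523856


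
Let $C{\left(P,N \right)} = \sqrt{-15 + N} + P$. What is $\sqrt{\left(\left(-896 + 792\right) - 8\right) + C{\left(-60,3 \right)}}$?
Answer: $\sqrt{-172 + 2 i \sqrt{3}} \approx 0.1321 + 13.116 i$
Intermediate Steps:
$C{\left(P,N \right)} = P + \sqrt{-15 + N}$
$\sqrt{\left(\left(-896 + 792\right) - 8\right) + C{\left(-60,3 \right)}} = \sqrt{\left(\left(-896 + 792\right) - 8\right) - \left(60 - \sqrt{-15 + 3}\right)} = \sqrt{\left(-104 - 8\right) - \left(60 - \sqrt{-12}\right)} = \sqrt{-112 - \left(60 - 2 i \sqrt{3}\right)} = \sqrt{-172 + 2 i \sqrt{3}}$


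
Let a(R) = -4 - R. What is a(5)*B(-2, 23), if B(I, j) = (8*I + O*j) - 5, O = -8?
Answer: 1845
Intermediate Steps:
B(I, j) = -5 - 8*j + 8*I (B(I, j) = (8*I - 8*j) - 5 = (-8*j + 8*I) - 5 = -5 - 8*j + 8*I)
a(5)*B(-2, 23) = (-4 - 1*5)*(-5 - 8*23 + 8*(-2)) = (-4 - 5)*(-5 - 184 - 16) = -9*(-205) = 1845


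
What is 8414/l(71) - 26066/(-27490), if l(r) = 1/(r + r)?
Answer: 16422374093/13745 ≈ 1.1948e+6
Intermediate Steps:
l(r) = 1/(2*r)
8414/l(71) - 26066/(-27490) = 8414/(((½)/71)) - 26066/(-27490) = 8414/(((½)*(1/71))) - 26066*(-1/27490) = 8414/(1/142) + 13033/13745 = 8414*142 + 13033/13745 = 1194788 + 13033/13745 = 16422374093/13745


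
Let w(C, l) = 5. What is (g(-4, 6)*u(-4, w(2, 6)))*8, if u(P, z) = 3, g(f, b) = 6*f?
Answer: -576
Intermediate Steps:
(g(-4, 6)*u(-4, w(2, 6)))*8 = ((6*(-4))*3)*8 = -24*3*8 = -72*8 = -576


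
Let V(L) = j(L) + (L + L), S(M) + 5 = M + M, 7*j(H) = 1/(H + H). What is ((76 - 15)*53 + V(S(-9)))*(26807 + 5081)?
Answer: 16361940072/161 ≈ 1.0163e+8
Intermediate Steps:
j(H) = 1/(14*H) (j(H) = 1/(7*(H + H)) = 1/(7*((2*H))) = (1/(2*H))/7 = 1/(14*H))
S(M) = -5 + 2*M (S(M) = -5 + (M + M) = -5 + 2*M)
V(L) = 2*L + 1/(14*L) (V(L) = 1/(14*L) + (L + L) = 1/(14*L) + 2*L = 2*L + 1/(14*L))
((76 - 15)*53 + V(S(-9)))*(26807 + 5081) = ((76 - 15)*53 + (2*(-5 + 2*(-9)) + 1/(14*(-5 + 2*(-9)))))*(26807 + 5081) = (61*53 + (2*(-5 - 18) + 1/(14*(-5 - 18))))*31888 = (3233 + (2*(-23) + (1/14)/(-23)))*31888 = (3233 + (-46 + (1/14)*(-1/23)))*31888 = (3233 + (-46 - 1/322))*31888 = (3233 - 14813/322)*31888 = (1026213/322)*31888 = 16361940072/161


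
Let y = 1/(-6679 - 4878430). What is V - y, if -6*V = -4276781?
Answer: 20892541354135/29310654 ≈ 7.1280e+5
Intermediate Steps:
y = -1/4885109 (y = 1/(-4885109) = -1/4885109 ≈ -2.0470e-7)
V = 4276781/6 (V = -1/6*(-4276781) = 4276781/6 ≈ 7.1280e+5)
V - y = 4276781/6 - 1*(-1/4885109) = 4276781/6 + 1/4885109 = 20892541354135/29310654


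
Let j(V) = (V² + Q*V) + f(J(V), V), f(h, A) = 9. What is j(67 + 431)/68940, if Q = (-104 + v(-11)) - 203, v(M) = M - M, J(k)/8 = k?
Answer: 31709/22980 ≈ 1.3799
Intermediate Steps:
J(k) = 8*k
v(M) = 0
Q = -307 (Q = (-104 + 0) - 203 = -104 - 203 = -307)
j(V) = 9 + V² - 307*V (j(V) = (V² - 307*V) + 9 = 9 + V² - 307*V)
j(67 + 431)/68940 = (9 + (67 + 431)² - 307*(67 + 431))/68940 = (9 + 498² - 307*498)*(1/68940) = (9 + 248004 - 152886)*(1/68940) = 95127*(1/68940) = 31709/22980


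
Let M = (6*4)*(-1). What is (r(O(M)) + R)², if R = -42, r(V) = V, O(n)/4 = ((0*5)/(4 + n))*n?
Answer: 1764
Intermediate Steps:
M = -24 (M = 24*(-1) = -24)
O(n) = 0 (O(n) = 4*(((0*5)/(4 + n))*n) = 4*((0/(4 + n))*n) = 4*(0*n) = 4*0 = 0)
(r(O(M)) + R)² = (0 - 42)² = (-42)² = 1764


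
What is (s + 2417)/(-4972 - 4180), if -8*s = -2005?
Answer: -21341/73216 ≈ -0.29148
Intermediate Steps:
s = 2005/8 (s = -⅛*(-2005) = 2005/8 ≈ 250.63)
(s + 2417)/(-4972 - 4180) = (2005/8 + 2417)/(-4972 - 4180) = (21341/8)/(-9152) = (21341/8)*(-1/9152) = -21341/73216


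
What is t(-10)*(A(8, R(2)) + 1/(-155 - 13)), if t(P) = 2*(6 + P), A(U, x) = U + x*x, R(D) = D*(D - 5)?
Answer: -7391/21 ≈ -351.95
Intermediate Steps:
R(D) = D*(-5 + D)
A(U, x) = U + x²
t(P) = 12 + 2*P
t(-10)*(A(8, R(2)) + 1/(-155 - 13)) = (12 + 2*(-10))*((8 + (2*(-5 + 2))²) + 1/(-155 - 13)) = (12 - 20)*((8 + (2*(-3))²) + 1/(-168)) = -8*((8 + (-6)²) - 1/168) = -8*((8 + 36) - 1/168) = -8*(44 - 1/168) = -8*7391/168 = -7391/21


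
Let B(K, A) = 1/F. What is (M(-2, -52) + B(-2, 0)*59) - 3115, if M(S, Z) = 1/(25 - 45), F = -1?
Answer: -63481/20 ≈ -3174.1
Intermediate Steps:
B(K, A) = -1 (B(K, A) = 1/(-1) = -1)
M(S, Z) = -1/20 (M(S, Z) = 1/(-20) = -1/20)
(M(-2, -52) + B(-2, 0)*59) - 3115 = (-1/20 - 1*59) - 3115 = (-1/20 - 59) - 3115 = -1181/20 - 3115 = -63481/20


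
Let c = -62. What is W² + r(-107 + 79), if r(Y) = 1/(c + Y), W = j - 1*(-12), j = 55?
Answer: 404009/90 ≈ 4489.0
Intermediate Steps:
W = 67 (W = 55 - 1*(-12) = 55 + 12 = 67)
r(Y) = 1/(-62 + Y)
W² + r(-107 + 79) = 67² + 1/(-62 + (-107 + 79)) = 4489 + 1/(-62 - 28) = 4489 + 1/(-90) = 4489 - 1/90 = 404009/90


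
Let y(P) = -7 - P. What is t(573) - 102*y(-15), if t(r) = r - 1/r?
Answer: -139240/573 ≈ -243.00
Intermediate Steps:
t(573) - 102*y(-15) = (573 - 1/573) - 102*(-7 - 1*(-15)) = (573 - 1*1/573) - 102*(-7 + 15) = (573 - 1/573) - 102*8 = 328328/573 - 1*816 = 328328/573 - 816 = -139240/573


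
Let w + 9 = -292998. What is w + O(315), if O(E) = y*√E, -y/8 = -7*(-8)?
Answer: -293007 - 1344*√35 ≈ -3.0096e+5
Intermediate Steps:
w = -293007 (w = -9 - 292998 = -293007)
y = -448 (y = -(-56)*(-8) = -8*56 = -448)
O(E) = -448*√E
w + O(315) = -293007 - 1344*√35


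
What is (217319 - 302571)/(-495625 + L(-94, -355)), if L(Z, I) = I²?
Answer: 21313/92400 ≈ 0.23066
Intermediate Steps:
(217319 - 302571)/(-495625 + L(-94, -355)) = (217319 - 302571)/(-495625 + (-355)²) = -85252/(-495625 + 126025) = -85252/(-369600) = -85252*(-1/369600) = 21313/92400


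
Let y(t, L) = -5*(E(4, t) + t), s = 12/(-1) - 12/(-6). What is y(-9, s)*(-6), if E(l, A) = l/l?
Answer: -240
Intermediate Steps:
s = -10 (s = 12*(-1) - 12*(-⅙) = -12 + 2 = -10)
E(l, A) = 1
y(t, L) = -5 - 5*t (y(t, L) = -5*(1 + t) = -5 - 5*t)
y(-9, s)*(-6) = (-5 - 5*(-9))*(-6) = (-5 + 45)*(-6) = 40*(-6) = -240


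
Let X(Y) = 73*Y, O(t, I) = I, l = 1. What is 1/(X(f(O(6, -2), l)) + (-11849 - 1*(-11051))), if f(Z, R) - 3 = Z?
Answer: -1/725 ≈ -0.0013793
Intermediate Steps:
f(Z, R) = 3 + Z
1/(X(f(O(6, -2), l)) + (-11849 - 1*(-11051))) = 1/(73*(3 - 2) + (-11849 - 1*(-11051))) = 1/(73*1 + (-11849 + 11051)) = 1/(73 - 798) = 1/(-725) = -1/725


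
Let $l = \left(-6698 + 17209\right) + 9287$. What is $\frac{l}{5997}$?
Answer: $\frac{19798}{5997} \approx 3.3013$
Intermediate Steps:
$l = 19798$ ($l = 10511 + 9287 = 19798$)
$\frac{l}{5997} = \frac{19798}{5997}$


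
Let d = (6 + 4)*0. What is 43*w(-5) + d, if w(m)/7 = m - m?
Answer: 0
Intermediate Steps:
w(m) = 0 (w(m) = 7*(m - m) = 7*0 = 0)
d = 0 (d = 10*0 = 0)
43*w(-5) + d = 43*0 + 0 = 0 + 0 = 0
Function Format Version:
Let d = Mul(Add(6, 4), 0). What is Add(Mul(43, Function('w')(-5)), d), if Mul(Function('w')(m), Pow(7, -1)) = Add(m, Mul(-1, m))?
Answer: 0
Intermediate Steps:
Function('w')(m) = 0 (Function('w')(m) = Mul(7, Add(m, Mul(-1, m))) = Mul(7, 0) = 0)
d = 0 (d = Mul(10, 0) = 0)
Add(Mul(43, Function('w')(-5)), d) = Add(Mul(43, 0), 0) = Add(0, 0) = 0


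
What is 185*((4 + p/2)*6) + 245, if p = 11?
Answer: 10790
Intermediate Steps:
185*((4 + p/2)*6) + 245 = 185*((4 + 11/2)*6) + 245 = 185*((19/2)*6) + 245 = 185*57 + 245 = 10545 + 245 = 10790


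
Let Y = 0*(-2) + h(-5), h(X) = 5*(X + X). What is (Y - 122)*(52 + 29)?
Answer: -13932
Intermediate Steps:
h(X) = 10*X (h(X) = 5*(2*X) = 10*X)
Y = -50 (Y = 0*(-2) + 10*(-5) = 0 - 50 = -50)
(Y - 122)*(52 + 29) = (-50 - 122)*(52 + 29) = -172*81 = -13932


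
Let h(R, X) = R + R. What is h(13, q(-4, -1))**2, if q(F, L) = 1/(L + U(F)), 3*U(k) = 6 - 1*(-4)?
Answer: 676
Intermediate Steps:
U(k) = 10/3 (U(k) = (6 - 1*(-4))/3 = (6 + 4)/3 = (1/3)*10 = 10/3)
q(F, L) = 1/(10/3 + L) (q(F, L) = 1/(L + 10/3) = 1/(10/3 + L))
h(R, X) = 2*R
h(13, q(-4, -1))**2 = (2*13)**2 = 26**2 = 676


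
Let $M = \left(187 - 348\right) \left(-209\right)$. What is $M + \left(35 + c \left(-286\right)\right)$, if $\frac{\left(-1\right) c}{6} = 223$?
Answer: $416352$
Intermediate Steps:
$c = -1338$ ($c = \left(-6\right) 223 = -1338$)
$M = 33649$ ($M = \left(-161\right) \left(-209\right) = 33649$)
$M + \left(35 + c \left(-286\right)\right) = 33649 + \left(35 - -382668\right) = 33649 + \left(35 + 382668\right) = 33649 + 382703 = 416352$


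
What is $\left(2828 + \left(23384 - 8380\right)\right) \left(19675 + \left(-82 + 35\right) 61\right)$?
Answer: $299720256$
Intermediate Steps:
$\left(2828 + \left(23384 - 8380\right)\right) \left(19675 + \left(-82 + 35\right) 61\right) = \left(2828 + 15004\right) \left(19675 - 2867\right) = 17832 \left(19675 - 2867\right) = 17832 \cdot 16808 = 299720256$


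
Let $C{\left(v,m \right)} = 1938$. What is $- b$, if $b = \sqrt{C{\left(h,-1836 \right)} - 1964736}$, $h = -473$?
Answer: $- i \sqrt{1962798} \approx - 1401.0 i$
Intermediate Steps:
$b = i \sqrt{1962798}$ ($b = \sqrt{1938 - 1964736} = \sqrt{-1962798} = i \sqrt{1962798} \approx 1401.0 i$)
$- b = - i \sqrt{1962798}$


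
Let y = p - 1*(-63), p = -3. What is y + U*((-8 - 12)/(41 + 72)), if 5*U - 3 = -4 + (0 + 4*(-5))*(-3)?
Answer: 6544/113 ≈ 57.911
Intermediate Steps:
y = 60 (y = -3 - 1*(-63) = -3 + 63 = 60)
U = 59/5 (U = ⅗ + (-4 + (0 + 4*(-5))*(-3))/5 = ⅗ + (-4 + (0 - 20)*(-3))/5 = ⅗ + (-4 - 20*(-3))/5 = ⅗ + (-4 + 60)/5 = ⅗ + (⅕)*56 = ⅗ + 56/5 = 59/5 ≈ 11.800)
y + U*((-8 - 12)/(41 + 72)) = 60 + 59*((-8 - 12)/(41 + 72))/5 = 60 + 59*(-20/113)/5 = 60 + 59*(-20*1/113)/5 = 60 + (59/5)*(-20/113) = 60 - 236/113 = 6544/113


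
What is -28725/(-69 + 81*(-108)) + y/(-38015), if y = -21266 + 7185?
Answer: 405377684/111726085 ≈ 3.6283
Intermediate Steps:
y = -14081
-28725/(-69 + 81*(-108)) + y/(-38015) = -28725/(-69 + 81*(-108)) - 14081/(-38015) = -28725/(-69 - 8748) - 14081*(-1/38015) = -28725/(-8817) + 14081/38015 = -28725*(-1/8817) + 14081/38015 = 9575/2939 + 14081/38015 = 405377684/111726085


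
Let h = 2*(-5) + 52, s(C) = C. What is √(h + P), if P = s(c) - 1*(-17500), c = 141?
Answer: √17683 ≈ 132.98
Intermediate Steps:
P = 17641 (P = 141 - 1*(-17500) = 141 + 17500 = 17641)
h = 42 (h = -10 + 52 = 42)
√(h + P) = √(42 + 17641) = √17683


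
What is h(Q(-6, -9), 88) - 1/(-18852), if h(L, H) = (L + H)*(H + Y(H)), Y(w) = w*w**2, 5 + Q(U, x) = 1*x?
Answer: 950808914881/18852 ≈ 5.0435e+7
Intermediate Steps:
Q(U, x) = -5 + x (Q(U, x) = -5 + 1*x = -5 + x)
Y(w) = w**3
h(L, H) = (H + L)*(H + H**3) (h(L, H) = (L + H)*(H + H**3) = (H + L)*(H + H**3))
h(Q(-6, -9), 88) - 1/(-18852) = 88*(88 + (-5 - 9) + 88**3 + (-5 - 9)*88**2) - 1/(-18852) = 88*(88 - 14 + 681472 - 14*7744) - 1*(-1/18852) = 88*(88 - 14 + 681472 - 108416) + 1/18852 = 88*573130 + 1/18852 = 50435440 + 1/18852 = 950808914881/18852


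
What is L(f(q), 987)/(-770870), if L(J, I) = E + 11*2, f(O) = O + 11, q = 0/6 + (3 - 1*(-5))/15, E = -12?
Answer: -1/77087 ≈ -1.2972e-5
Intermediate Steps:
q = 8/15 (q = 0*(⅙) + (3 + 5)*(1/15) = 0 + 8*(1/15) = 0 + 8/15 = 8/15 ≈ 0.53333)
f(O) = 11 + O
L(J, I) = 10 (L(J, I) = -12 + 11*2 = -12 + 22 = 10)
L(f(q), 987)/(-770870) = 10/(-770870) = 10*(-1/770870) = -1/77087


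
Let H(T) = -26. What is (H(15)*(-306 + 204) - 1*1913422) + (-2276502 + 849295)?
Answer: -3337977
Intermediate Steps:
(H(15)*(-306 + 204) - 1*1913422) + (-2276502 + 849295) = (-26*(-306 + 204) - 1*1913422) + (-2276502 + 849295) = (-26*(-102) - 1913422) - 1427207 = (2652 - 1913422) - 1427207 = -1910770 - 1427207 = -3337977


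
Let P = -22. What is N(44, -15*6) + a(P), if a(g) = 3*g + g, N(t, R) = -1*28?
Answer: -116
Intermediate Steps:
N(t, R) = -28
a(g) = 4*g
N(44, -15*6) + a(P) = -28 + 4*(-22) = -28 - 88 = -116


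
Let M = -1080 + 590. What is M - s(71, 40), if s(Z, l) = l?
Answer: -530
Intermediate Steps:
M = -490
M - s(71, 40) = -490 - 1*40 = -490 - 40 = -530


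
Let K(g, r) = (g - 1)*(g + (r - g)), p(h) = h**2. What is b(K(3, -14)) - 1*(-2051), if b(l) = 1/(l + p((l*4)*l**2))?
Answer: 15813712158637/7710244836 ≈ 2051.0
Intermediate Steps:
K(g, r) = r*(-1 + g) (K(g, r) = (-1 + g)*r = r*(-1 + g))
b(l) = 1/(l + 16*l**6) (b(l) = 1/(l + ((l*4)*l**2)**2) = 1/(l + ((4*l)*l**2)**2) = 1/(l + (4*l**3)**2) = 1/(l + 16*l**6))
b(K(3, -14)) - 1*(-2051) = 1/(-14*(-1 + 3) + 16*(-14*(-1 + 3))**6) - 1*(-2051) = 1/(-14*2 + 16*(-14*2)**6) + 2051 = 1/(-28 + 16*(-28)**6) + 2051 = 1/(-28 + 16*481890304) + 2051 = 1/(-28 + 7710244864) + 2051 = 1/7710244836 + 2051 = 15813712158637/7710244836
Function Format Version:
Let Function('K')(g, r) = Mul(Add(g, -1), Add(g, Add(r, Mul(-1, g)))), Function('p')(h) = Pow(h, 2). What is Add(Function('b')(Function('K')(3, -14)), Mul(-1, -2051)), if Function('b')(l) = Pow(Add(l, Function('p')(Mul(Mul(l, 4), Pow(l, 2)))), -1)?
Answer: Rational(15813712158637, 7710244836) ≈ 2051.0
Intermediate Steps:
Function('K')(g, r) = Mul(r, Add(-1, g)) (Function('K')(g, r) = Mul(Add(-1, g), r) = Mul(r, Add(-1, g)))
Function('b')(l) = Pow(Add(l, Mul(16, Pow(l, 6))), -1) (Function('b')(l) = Pow(Add(l, Pow(Mul(Mul(l, 4), Pow(l, 2)), 2)), -1) = Pow(Add(l, Pow(Mul(Mul(4, l), Pow(l, 2)), 2)), -1) = Pow(Add(l, Pow(Mul(4, Pow(l, 3)), 2)), -1) = Pow(Add(l, Mul(16, Pow(l, 6))), -1))
Add(Function('b')(Function('K')(3, -14)), Mul(-1, -2051)) = Add(Pow(Add(Mul(-14, Add(-1, 3)), Mul(16, Pow(Mul(-14, Add(-1, 3)), 6))), -1), Mul(-1, -2051)) = Add(Pow(Add(Mul(-14, 2), Mul(16, Pow(Mul(-14, 2), 6))), -1), 2051) = Add(Pow(Add(-28, Mul(16, Pow(-28, 6))), -1), 2051) = Add(Pow(Add(-28, Mul(16, 481890304)), -1), 2051) = Add(Pow(Add(-28, 7710244864), -1), 2051) = Add(Pow(7710244836, -1), 2051) = Add(Rational(1, 7710244836), 2051) = Rational(15813712158637, 7710244836)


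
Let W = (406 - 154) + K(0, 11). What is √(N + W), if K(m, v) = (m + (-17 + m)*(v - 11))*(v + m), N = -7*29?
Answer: 7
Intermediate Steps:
N = -203
K(m, v) = (m + v)*(m + (-17 + m)*(-11 + v)) (K(m, v) = (m + (-17 + m)*(-11 + v))*(m + v) = (m + v)*(m + (-17 + m)*(-11 + v)))
W = 252 (W = (406 - 154) + (-17*11² - 10*0² + 187*0 + 187*11 + 0*11² + 11*0² - 27*0*11) = 252 + (-17*121 - 10*0 + 0 + 2057 + 0*121 + 11*0 + 0) = 252 + (-2057 + 0 + 0 + 2057 + 0 + 0 + 0) = 252 + 0 = 252)
√(N + W) = √(-203 + 252) = √49 = 7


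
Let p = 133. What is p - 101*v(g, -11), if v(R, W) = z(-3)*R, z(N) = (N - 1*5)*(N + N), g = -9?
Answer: 43765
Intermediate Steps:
z(N) = 2*N*(-5 + N) (z(N) = (N - 5)*(2*N) = (-5 + N)*(2*N) = 2*N*(-5 + N))
v(R, W) = 48*R (v(R, W) = (2*(-3)*(-5 - 3))*R = (2*(-3)*(-8))*R = 48*R)
p - 101*v(g, -11) = 133 - 4848*(-9) = 133 - 101*(-432) = 133 + 43632 = 43765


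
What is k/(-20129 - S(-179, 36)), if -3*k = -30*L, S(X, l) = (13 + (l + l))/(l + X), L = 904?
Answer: -646360/1439181 ≈ -0.44912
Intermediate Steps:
S(X, l) = (13 + 2*l)/(X + l)
k = 9040 (k = -(-10)*904 = -⅓*(-27120) = 9040)
k/(-20129 - S(-179, 36)) = 9040/(-20129 - (13 + 2*36)/(-179 + 36)) = 9040/(-20129 - (13 + 72)/(-143)) = 9040/(-20129 - (-1)*85/143) = 9040/(-20129 - 1*(-85/143)) = 9040/(-20129 + 85/143) = 9040/(-2878362/143) = 9040*(-143/2878362) = -646360/1439181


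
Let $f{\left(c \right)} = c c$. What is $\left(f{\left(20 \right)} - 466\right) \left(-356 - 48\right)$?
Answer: $26664$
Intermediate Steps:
$f{\left(c \right)} = c^{2}$
$\left(f{\left(20 \right)} - 466\right) \left(-356 - 48\right) = \left(20^{2} - 466\right) \left(-356 - 48\right) = \left(400 - 466\right) \left(-404\right) = \left(-66\right) \left(-404\right) = 26664$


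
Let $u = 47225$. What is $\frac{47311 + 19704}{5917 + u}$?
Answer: $\frac{67015}{53142} \approx 1.2611$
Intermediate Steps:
$\frac{47311 + 19704}{5917 + u} = \frac{47311 + 19704}{5917 + 47225} = \frac{67015}{53142}$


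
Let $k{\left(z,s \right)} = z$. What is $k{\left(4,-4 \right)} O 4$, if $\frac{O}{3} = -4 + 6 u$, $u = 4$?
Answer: $960$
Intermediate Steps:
$O = 60$ ($O = 3 \left(-4 + 6 \cdot 4\right) = 3 \left(-4 + 24\right) = 3 \cdot 20 = 60$)
$k{\left(4,-4 \right)} O 4 = 4 \cdot 60 \cdot 4 = 240 \cdot 4 = 960$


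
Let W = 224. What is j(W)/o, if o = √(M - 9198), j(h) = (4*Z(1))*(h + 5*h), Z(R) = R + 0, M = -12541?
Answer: -5376*I*√21739/21739 ≈ -36.462*I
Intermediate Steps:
Z(R) = R
j(h) = 24*h (j(h) = (4*1)*(h + 5*h) = 4*(6*h) = 24*h)
o = I*√21739 (o = √(-12541 - 9198) = √(-21739) = I*√21739 ≈ 147.44*I)
j(W)/o = (24*224)/((I*√21739)) = 5376*(-I*√21739/21739) = -5376*I*√21739/21739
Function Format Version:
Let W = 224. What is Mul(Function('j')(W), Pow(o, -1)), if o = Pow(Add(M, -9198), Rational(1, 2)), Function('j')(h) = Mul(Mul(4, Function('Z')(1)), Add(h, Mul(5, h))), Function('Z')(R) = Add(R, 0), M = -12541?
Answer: Mul(Rational(-5376, 21739), I, Pow(21739, Rational(1, 2))) ≈ Mul(-36.462, I)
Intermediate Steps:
Function('Z')(R) = R
Function('j')(h) = Mul(24, h) (Function('j')(h) = Mul(Mul(4, 1), Add(h, Mul(5, h))) = Mul(4, Mul(6, h)) = Mul(24, h))
o = Mul(I, Pow(21739, Rational(1, 2))) (o = Pow(Add(-12541, -9198), Rational(1, 2)) = Pow(-21739, Rational(1, 2)) = Mul(I, Pow(21739, Rational(1, 2))) ≈ Mul(147.44, I))
Mul(Function('j')(W), Pow(o, -1)) = Mul(Mul(24, 224), Pow(Mul(I, Pow(21739, Rational(1, 2))), -1)) = Mul(5376, Mul(Rational(-1, 21739), I, Pow(21739, Rational(1, 2)))) = Mul(Rational(-5376, 21739), I, Pow(21739, Rational(1, 2)))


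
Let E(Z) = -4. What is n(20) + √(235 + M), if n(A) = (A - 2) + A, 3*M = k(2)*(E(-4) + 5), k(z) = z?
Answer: 38 + √2121/3 ≈ 53.351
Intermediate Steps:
M = ⅔ (M = (2*(-4 + 5))/3 = (2*1)/3 = (⅓)*2 = ⅔ ≈ 0.66667)
n(A) = -2 + 2*A (n(A) = (-2 + A) + A = -2 + 2*A)
n(20) + √(235 + M) = (-2 + 2*20) + √(235 + ⅔) = (-2 + 40) + √(707/3) = 38 + √2121/3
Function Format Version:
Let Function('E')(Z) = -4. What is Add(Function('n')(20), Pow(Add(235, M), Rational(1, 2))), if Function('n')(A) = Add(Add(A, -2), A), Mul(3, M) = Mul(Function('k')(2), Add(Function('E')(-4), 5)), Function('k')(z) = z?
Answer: Add(38, Mul(Rational(1, 3), Pow(2121, Rational(1, 2)))) ≈ 53.351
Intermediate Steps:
M = Rational(2, 3) (M = Mul(Rational(1, 3), Mul(2, Add(-4, 5))) = Mul(Rational(1, 3), Mul(2, 1)) = Mul(Rational(1, 3), 2) = Rational(2, 3) ≈ 0.66667)
Function('n')(A) = Add(-2, Mul(2, A)) (Function('n')(A) = Add(Add(-2, A), A) = Add(-2, Mul(2, A)))
Add(Function('n')(20), Pow(Add(235, M), Rational(1, 2))) = Add(Add(-2, Mul(2, 20)), Pow(Add(235, Rational(2, 3)), Rational(1, 2))) = Add(Add(-2, 40), Pow(Rational(707, 3), Rational(1, 2))) = Add(38, Mul(Rational(1, 3), Pow(2121, Rational(1, 2))))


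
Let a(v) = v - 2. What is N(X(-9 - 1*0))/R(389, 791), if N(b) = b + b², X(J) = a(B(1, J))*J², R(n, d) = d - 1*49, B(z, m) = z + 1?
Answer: 0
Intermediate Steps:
B(z, m) = 1 + z
R(n, d) = -49 + d (R(n, d) = d - 49 = -49 + d)
a(v) = -2 + v
X(J) = 0 (X(J) = (-2 + (1 + 1))*J² = (-2 + 2)*J² = 0*J² = 0)
N(X(-9 - 1*0))/R(389, 791) = (0*(1 + 0))/(-49 + 791) = (0*1)/742 = 0*(1/742) = 0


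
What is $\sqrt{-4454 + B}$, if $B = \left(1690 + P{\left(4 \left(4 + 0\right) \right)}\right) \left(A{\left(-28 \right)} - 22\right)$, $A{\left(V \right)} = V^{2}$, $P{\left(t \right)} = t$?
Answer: $\sqrt{1295518} \approx 1138.2$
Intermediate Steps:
$B = 1299972$ ($B = \left(1690 + 4 \left(4 + 0\right)\right) \left(\left(-28\right)^{2} - 22\right) = \left(1690 + 4 \cdot 4\right) \left(784 - 22\right) = \left(1690 + 16\right) 762 = 1706 \cdot 762 = 1299972$)
$\sqrt{-4454 + B} = \sqrt{-4454 + 1299972} = \sqrt{1295518}$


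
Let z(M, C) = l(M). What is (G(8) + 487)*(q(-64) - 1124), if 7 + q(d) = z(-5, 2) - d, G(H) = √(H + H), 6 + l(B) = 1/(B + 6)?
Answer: -526352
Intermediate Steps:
l(B) = -6 + 1/(6 + B) (l(B) = -6 + 1/(B + 6) = -6 + 1/(6 + B))
z(M, C) = (-35 - 6*M)/(6 + M)
G(H) = √2*√H (G(H) = √(2*H) = √2*√H)
q(d) = -12 - d (q(d) = -7 + ((-35 - 6*(-5))/(6 - 5) - d) = -7 + ((-35 + 30)/1 - d) = -7 + (1*(-5) - d) = -7 + (-5 - d) = -12 - d)
(G(8) + 487)*(q(-64) - 1124) = (√2*√8 + 487)*((-12 - 1*(-64)) - 1124) = (√2*(2*√2) + 487)*((-12 + 64) - 1124) = (4 + 487)*(52 - 1124) = 491*(-1072) = -526352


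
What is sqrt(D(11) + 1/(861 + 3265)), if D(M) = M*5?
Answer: sqrt(936317306)/4126 ≈ 7.4162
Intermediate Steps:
D(M) = 5*M
sqrt(D(11) + 1/(861 + 3265)) = sqrt(5*11 + 1/(861 + 3265)) = sqrt(55 + 1/4126) = sqrt(226931/4126) = sqrt(936317306)/4126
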